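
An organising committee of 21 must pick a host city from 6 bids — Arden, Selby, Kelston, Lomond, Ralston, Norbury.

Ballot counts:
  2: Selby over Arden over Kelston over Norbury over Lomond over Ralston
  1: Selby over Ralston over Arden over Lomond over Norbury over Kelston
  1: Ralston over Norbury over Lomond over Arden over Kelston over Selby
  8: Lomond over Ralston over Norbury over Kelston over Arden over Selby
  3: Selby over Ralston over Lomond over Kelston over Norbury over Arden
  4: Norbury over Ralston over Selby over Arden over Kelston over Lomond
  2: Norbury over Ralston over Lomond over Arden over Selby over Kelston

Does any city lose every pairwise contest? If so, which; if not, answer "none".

Pairwise majorities:
Arden vs Selby: Arden, 11–10.
Arden vs Kelston: Arden preferred on 2+1+1+4+2 = 10 ballots; Kelston wins 11–10.
Arden vs Lomond: 2+1+4 = 7 for Arden, 14 for Lomond — Lomond by 14–7.
Arden vs Ralston: Ralston, 19–2.
Arden–Norbury: Norbury 18–3.
Selby vs Kelston: Selby preferred on 2+1+3+4+2 = 12 ballots; Selby wins 12–9.
Selby vs Lomond: 2+1+3+4 = 10 for Selby, 11 for Lomond — Lomond by 11–10.
Selby vs Ralston: Selby preferred on 2+1+3 = 6 ballots; Ralston wins 15–6.
Selby vs Norbury: 6 to 15, Norbury.
Kelston vs Lomond: 2+4 = 6 for Kelston, 15 for Lomond — Lomond by 15–6.
Kelston–Ralston: Ralston 19–2.
Kelston vs Norbury: Kelston is ranked higher on 2+3 = 5 ballots, Norbury on 16. Norbury wins 16–5.
Lomond vs Ralston: Ralston, 11–10.
Lomond vs Norbury: Lomond wins 12–9.
Ralston vs Norbury: Ralston, 13–8.
Every city wins at least one matchup (Arden beats Selby; Selby beats Kelston; Kelston beats Arden; Lomond beats Arden; Ralston beats Arden; Norbury beats Arden), so there is no Condorcet loser.

none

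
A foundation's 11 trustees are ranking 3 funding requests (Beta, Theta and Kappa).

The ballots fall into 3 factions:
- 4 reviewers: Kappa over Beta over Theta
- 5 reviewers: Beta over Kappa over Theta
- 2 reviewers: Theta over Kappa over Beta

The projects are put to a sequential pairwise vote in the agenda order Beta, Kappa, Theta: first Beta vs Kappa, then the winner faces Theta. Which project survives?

Round 1: Beta vs Kappa — 5–6, Kappa advances.
Round 2: Kappa vs Theta — 9–2, Kappa advances.
Kappa survives the agenda.

Kappa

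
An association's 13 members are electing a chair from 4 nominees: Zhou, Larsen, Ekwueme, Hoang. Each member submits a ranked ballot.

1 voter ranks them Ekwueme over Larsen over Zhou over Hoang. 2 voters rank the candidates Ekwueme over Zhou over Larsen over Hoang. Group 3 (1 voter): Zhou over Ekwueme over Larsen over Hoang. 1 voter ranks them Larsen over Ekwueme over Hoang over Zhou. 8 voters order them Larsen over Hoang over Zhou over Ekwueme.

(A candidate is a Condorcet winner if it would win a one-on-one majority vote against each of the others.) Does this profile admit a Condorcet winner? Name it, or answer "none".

Larsen

Pairwise majorities:
Zhou vs Larsen: Larsen wins 10–3.
Zhou vs Ekwueme: Zhou, 9–4.
Zhou–Hoang: Hoang 9–4.
Larsen vs Ekwueme: Larsen wins 9–4.
Larsen vs Hoang: Larsen wins 13–0.
Ekwueme–Hoang: Hoang 8–5.
Larsen beats each of Zhou, Ekwueme, Hoang — Larsen is the Condorcet winner.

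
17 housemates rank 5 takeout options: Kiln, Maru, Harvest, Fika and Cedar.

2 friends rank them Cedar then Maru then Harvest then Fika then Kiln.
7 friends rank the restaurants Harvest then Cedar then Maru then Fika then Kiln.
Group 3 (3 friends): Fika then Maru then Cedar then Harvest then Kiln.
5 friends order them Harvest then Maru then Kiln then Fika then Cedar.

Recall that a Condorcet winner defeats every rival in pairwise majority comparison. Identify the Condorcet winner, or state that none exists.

Harvest

Check each pair by majority over 17 ballots:
Kiln vs Maru: Maru, 17–0.
Kiln vs Harvest: Harvest wins 17–0.
Kiln vs Fika: Fika, 12–5.
Kiln vs Cedar: Cedar, 12–5.
Maru vs Harvest: Harvest, 12–5.
Maru vs Fika: Maru wins 14–3.
Maru vs Cedar: Cedar, 9–8.
Harvest vs Fika: Harvest wins 14–3.
Harvest–Cedar: Harvest 12–5.
Fika vs Cedar: Cedar, 9–8.
Only Harvest has no losses; Harvest is the Condorcet winner.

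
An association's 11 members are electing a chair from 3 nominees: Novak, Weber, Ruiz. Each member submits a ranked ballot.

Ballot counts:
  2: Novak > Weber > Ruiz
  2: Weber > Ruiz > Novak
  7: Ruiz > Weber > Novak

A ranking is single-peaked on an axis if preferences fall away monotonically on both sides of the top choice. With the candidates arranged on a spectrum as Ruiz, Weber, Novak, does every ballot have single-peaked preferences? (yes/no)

Axis positions: Ruiz=1, Weber=2, Novak=3.
Group 1 (peak Novak at position 3): ranking walks positions 3-2-1, expanding outward from the peak — single-peaked.
Group 2 (peak Weber at position 2): ranking walks positions 2-1-3, expanding outward from the peak — single-peaked.
Group 3 (peak Ruiz at position 1): ranking walks positions 1-2-3, expanding outward from the peak — single-peaked.
Every ranking is single-peaked on this axis.

yes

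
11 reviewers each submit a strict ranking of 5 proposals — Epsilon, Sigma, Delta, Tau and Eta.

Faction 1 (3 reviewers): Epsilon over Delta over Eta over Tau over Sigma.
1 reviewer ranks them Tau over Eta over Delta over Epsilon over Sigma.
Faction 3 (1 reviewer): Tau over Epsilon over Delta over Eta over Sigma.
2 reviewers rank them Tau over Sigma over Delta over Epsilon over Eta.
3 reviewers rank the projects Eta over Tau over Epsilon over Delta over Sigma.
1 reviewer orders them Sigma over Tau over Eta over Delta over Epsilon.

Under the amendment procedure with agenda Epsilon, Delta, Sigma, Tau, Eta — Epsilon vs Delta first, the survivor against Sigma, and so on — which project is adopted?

Eta

Round 1: Epsilon vs Delta — 7–4, Epsilon advances.
Round 2: Epsilon vs Sigma — 8–3, Epsilon advances.
Round 3: Epsilon vs Tau — 3–8, Tau advances.
Round 4: Tau vs Eta — 5–6, Eta advances.
Eta survives the agenda.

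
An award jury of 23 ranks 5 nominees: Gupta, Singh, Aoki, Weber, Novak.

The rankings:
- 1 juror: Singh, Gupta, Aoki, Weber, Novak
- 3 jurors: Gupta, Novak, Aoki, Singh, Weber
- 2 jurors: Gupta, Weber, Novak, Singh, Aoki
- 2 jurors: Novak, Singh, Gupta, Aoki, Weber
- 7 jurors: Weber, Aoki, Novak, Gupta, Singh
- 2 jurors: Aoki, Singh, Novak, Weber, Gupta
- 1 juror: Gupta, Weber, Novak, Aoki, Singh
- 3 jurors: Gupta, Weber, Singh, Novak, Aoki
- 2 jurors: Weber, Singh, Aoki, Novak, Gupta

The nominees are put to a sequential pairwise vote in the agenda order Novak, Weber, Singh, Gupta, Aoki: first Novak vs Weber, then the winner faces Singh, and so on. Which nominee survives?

Round 1: Novak vs Weber — 7–16, Weber advances.
Round 2: Weber vs Singh — 15–8, Weber advances.
Round 3: Weber vs Gupta — 11–12, Gupta advances.
Round 4: Gupta vs Aoki — 12–11, Gupta advances.
Gupta survives the agenda.

Gupta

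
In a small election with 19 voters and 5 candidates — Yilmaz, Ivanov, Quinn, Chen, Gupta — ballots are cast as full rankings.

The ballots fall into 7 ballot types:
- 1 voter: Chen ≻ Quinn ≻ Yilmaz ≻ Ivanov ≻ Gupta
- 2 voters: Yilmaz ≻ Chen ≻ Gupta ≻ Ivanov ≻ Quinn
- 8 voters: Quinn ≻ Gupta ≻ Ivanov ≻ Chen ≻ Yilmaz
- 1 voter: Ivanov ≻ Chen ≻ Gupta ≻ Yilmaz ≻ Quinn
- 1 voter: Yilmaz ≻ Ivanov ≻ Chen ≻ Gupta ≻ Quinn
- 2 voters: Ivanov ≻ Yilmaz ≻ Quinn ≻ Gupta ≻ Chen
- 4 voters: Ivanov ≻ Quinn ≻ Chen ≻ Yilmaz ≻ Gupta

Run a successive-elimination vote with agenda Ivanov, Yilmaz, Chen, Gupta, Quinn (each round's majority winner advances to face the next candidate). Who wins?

Round 1: Ivanov vs Yilmaz — 15–4, Ivanov advances.
Round 2: Ivanov vs Chen — 16–3, Ivanov advances.
Round 3: Ivanov vs Gupta — 9–10, Gupta advances.
Round 4: Gupta vs Quinn — 4–15, Quinn advances.
Quinn survives the agenda.

Quinn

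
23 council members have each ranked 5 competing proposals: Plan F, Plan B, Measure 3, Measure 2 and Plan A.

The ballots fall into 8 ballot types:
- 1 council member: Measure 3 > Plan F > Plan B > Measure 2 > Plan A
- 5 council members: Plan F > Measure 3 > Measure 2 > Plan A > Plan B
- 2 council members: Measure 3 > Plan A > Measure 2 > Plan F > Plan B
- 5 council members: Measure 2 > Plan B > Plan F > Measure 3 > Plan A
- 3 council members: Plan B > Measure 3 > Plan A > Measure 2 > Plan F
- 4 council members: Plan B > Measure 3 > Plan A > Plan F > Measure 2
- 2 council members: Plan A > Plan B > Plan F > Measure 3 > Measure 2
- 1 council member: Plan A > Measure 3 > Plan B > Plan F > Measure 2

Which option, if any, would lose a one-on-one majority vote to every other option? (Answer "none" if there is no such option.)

Pairwise majorities:
Plan F vs Plan B: Plan F preferred on 1+5+2 = 8 ballots; Plan B wins 15–8.
Plan F vs Measure 3: 12 to 11, Plan F.
Plan F vs Measure 2: Plan F, 13–10.
Plan F vs Plan A: Plan F preferred on 1+5+5 = 11 ballots; Plan A wins 12–11.
Plan B vs Measure 3: 14 to 9, Plan B.
Plan B–Measure 2: Measure 2 12–11.
Plan B vs Plan A: Plan B preferred on 1+5+3+4 = 13 ballots; Plan B wins 13–10.
Measure 3 vs Measure 2: Measure 3 preferred on 18 ballots; Measure 3 wins 18–5.
Measure 3 vs Plan A: 20 to 3, Measure 3.
Measure 2 vs Plan A: Measure 2 is ranked higher on 1+5+5 = 11 ballots, Plan A on 12. Plan A wins 12–11.
Each option has at least one pairwise win (Plan F beats Measure 3; Plan B beats Plan F; Measure 3 beats Measure 2; Measure 2 beats Plan B; Plan A beats Plan F) — no Condorcet loser.

none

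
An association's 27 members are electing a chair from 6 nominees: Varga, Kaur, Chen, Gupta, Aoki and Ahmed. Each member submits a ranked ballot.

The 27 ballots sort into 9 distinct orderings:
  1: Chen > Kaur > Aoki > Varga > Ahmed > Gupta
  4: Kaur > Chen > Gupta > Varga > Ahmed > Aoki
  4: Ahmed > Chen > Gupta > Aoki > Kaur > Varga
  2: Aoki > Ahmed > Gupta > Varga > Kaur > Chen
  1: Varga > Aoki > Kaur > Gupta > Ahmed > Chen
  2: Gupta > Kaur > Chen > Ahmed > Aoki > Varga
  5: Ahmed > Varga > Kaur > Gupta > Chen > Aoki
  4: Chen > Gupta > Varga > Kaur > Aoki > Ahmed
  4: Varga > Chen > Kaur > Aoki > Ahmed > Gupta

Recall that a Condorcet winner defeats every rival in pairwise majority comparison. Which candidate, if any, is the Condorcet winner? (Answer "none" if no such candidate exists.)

none

Pairwise majorities:
Varga vs Kaur: Varga preferred on 2+1+5+4+4 = 16 ballots; Varga wins 16–11.
Varga vs Chen: 12 to 15, Chen.
Varga vs Gupta: 1+1+5+4 = 11 for Varga, 16 for Gupta — Gupta by 16–11.
Varga vs Aoki: 4+1+5+4+4 = 18 for Varga, 9 for Aoki — Varga by 18–9.
Varga vs Ahmed: 1+4+1+4+4 = 14 for Varga, 13 for Ahmed — Varga by 14–13.
Kaur vs Chen: Kaur preferred on 4+2+1+2+5 = 14 ballots; Kaur wins 14–13.
Kaur vs Gupta: 15 to 12, Kaur.
Kaur vs Aoki: Kaur is ranked higher on 1+4+2+5+4+4 = 20 ballots, Aoki on 7. Kaur wins 20–7.
Kaur vs Ahmed: 16 to 11, Kaur.
Chen vs Gupta: Chen preferred on 1+4+4+4+4 = 17 ballots; Chen wins 17–10.
Chen vs Aoki: Chen is ranked higher on 24 ballots, Aoki on 3. Chen wins 24–3.
Chen vs Ahmed: Chen is ranked higher on 1+4+2+4+4 = 15 ballots, Ahmed on 12. Chen wins 15–12.
Gupta vs Aoki: Gupta preferred on 4+4+2+5+4 = 19 ballots; Gupta wins 19–8.
Gupta vs Ahmed: Gupta preferred on 4+1+2+4 = 11 ballots; Ahmed wins 16–11.
Aoki vs Ahmed: Aoki is ranked higher on 1+2+1+4+4 = 12 ballots, Ahmed on 15. Ahmed wins 15–12.
Every candidate loses at least once (Varga loses to Chen; Kaur loses to Varga; Chen loses to Kaur; Gupta loses to Kaur; Aoki loses to Varga; Ahmed loses to Varga). The majority relation contains the cycle Varga → Kaur → Chen → Varga, so there is no Condorcet winner.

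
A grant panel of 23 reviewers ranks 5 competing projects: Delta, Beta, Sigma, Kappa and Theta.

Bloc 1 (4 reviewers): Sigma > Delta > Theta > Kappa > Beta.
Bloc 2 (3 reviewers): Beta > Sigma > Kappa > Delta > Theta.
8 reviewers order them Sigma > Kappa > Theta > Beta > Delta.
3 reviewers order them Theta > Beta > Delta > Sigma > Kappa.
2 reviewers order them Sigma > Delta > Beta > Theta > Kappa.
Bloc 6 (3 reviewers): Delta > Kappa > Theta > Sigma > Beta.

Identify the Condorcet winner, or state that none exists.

Pairwise majorities:
Delta vs Beta: 4+2+3 = 9 for Delta, 14 for Beta — Beta by 14–9.
Delta vs Sigma: Delta is ranked higher on 3+3 = 6 ballots, Sigma on 17. Sigma wins 17–6.
Delta vs Kappa: Delta preferred on 4+3+2+3 = 12 ballots; Delta wins 12–11.
Delta vs Theta: 4+3+2+3 = 12 for Delta, 11 for Theta — Delta by 12–11.
Beta vs Sigma: 3+3 = 6 for Beta, 17 for Sigma — Sigma by 17–6.
Beta vs Kappa: 8 to 15, Kappa.
Beta vs Theta: Theta, 18–5.
Sigma vs Kappa: Sigma is ranked higher on 4+3+8+3+2 = 20 ballots, Kappa on 3. Sigma wins 20–3.
Sigma vs Theta: 17 to 6, Sigma.
Kappa vs Theta: Kappa wins 14–9.
Sigma beats each of Delta, Beta, Kappa, Theta — Sigma is the Condorcet winner.

Sigma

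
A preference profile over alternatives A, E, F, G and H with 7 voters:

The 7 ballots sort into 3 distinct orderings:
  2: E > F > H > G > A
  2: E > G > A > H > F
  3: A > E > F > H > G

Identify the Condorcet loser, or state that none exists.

none

Head-to-head results (7 voters):
A vs E: E wins 4–3.
A vs F: A wins 5–2.
A vs G: 3 to 4, G.
A vs H: A, 5–2.
E vs F: 2+2+3 = 7 for E, 0 for F — E by 7–0.
E vs G: E wins 7–0.
E vs H: 7 to 0, E.
F vs G: 2+3 = 5 for F, 2 for G — F by 5–2.
F vs H: 2+3 = 5 for F, 2 for H — F by 5–2.
G vs H: G preferred on 2 ballots; H wins 5–2.
No alternative is winless: A beats F; E beats A; F beats G; G beats A; H beats G. There is no Condorcet loser.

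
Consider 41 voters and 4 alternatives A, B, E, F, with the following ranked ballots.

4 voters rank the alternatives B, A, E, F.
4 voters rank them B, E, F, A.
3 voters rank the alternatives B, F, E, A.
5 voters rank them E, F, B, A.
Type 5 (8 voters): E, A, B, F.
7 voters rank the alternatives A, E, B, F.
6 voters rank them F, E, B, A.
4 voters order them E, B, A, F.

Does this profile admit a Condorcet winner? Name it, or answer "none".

E

Pairwise majorities:
A vs B: B, 26–15.
A–E: E 30–11.
A vs F: A, 23–18.
B vs E: E, 30–11.
B vs F: B wins 30–11.
E vs F: E, 32–9.
E wins every pairwise contest, so E is the Condorcet winner.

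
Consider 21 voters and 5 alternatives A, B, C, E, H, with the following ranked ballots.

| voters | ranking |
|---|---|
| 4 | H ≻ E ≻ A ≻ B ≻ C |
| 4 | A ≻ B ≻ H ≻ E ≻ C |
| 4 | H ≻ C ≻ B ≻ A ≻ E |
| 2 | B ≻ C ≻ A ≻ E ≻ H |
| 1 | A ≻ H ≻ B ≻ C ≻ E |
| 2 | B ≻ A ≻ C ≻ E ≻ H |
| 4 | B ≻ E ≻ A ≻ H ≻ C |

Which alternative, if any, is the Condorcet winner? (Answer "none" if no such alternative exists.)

Pairwise majorities:
A–B: B 12–9.
A vs C: 4+4+1+2+4 = 15 for A, 6 for C — A by 15–6.
A vs E: 4+4+2+1+2 = 13 for A, 8 for E — A by 13–8.
A vs H: A is ranked higher on 4+2+1+2+4 = 13 ballots, H on 8. A wins 13–8.
B vs C: B is ranked higher on 4+4+2+1+2+4 = 17 ballots, C on 4. B wins 17–4.
B vs E: B, 17–4.
B–H: B 12–9.
C vs E: E, 12–9.
C–H: H 17–4.
E vs H: 8 to 13, H.
B wins every pairwise contest, so B is the Condorcet winner.

B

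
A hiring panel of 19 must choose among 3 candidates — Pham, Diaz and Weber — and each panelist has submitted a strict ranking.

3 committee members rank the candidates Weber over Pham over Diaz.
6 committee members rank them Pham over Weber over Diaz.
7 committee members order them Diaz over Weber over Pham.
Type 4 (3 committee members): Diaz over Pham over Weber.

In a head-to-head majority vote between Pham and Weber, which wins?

Ballots ranking Pham above Weber: 6 + 3 = 9.
Ballots ranking Weber above Pham: 19 − 9 = 10.
Weber wins the head-to-head 10–9.

Weber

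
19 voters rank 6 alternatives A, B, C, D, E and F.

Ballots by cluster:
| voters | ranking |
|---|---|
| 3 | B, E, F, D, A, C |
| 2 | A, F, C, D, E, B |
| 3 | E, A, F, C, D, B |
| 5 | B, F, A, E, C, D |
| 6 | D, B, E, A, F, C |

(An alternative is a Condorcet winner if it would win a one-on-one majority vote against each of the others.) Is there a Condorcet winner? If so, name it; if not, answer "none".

Head-to-head results (19 voters):
A–B: B 14–5.
A vs C: A wins 19–0.
A–D: A 10–9.
A vs E: A is ranked higher on 2+5 = 7 ballots, E on 12. E wins 12–7.
A–F: A 11–8.
B vs C: 3+5+6 = 14 for B, 5 for C — B by 14–5.
B vs D: D, 11–8.
B vs E: 3+5+6 = 14 for B, 5 for E — B by 14–5.
B–F: B 14–5.
C–D: C 10–9.
C–E: E 17–2.
C vs F: 0 for C, 19 for F — F by 19–0.
D vs E: 2+6 = 8 for D, 11 for E — E by 11–8.
D vs F: D is ranked higher on 6 ballots, F on 13. F wins 13–6.
E vs F: E preferred on 3+3+6 = 12 ballots; E wins 12–7.
No alternative is unbeaten: A loses to B; B loses to D; C loses to A; D loses to A; E loses to B; F loses to A. In particular A → D → B → A is a majority cycle — no Condorcet winner exists.

none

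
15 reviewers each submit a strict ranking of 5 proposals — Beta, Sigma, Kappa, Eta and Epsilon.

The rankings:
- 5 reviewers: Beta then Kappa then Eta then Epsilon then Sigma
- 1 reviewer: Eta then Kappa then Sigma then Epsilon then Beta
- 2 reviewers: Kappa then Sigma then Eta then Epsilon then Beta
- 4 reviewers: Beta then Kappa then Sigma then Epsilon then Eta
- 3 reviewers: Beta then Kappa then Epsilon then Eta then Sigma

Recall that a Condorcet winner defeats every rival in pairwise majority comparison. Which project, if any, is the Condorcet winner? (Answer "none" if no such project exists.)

Check each pair by majority over 15 ballots:
Beta vs Sigma: Beta, 12–3.
Beta–Kappa: Beta 12–3.
Beta vs Eta: 5+4+3 = 12 for Beta, 3 for Eta — Beta by 12–3.
Beta vs Epsilon: Beta is ranked higher on 5+4+3 = 12 ballots, Epsilon on 3. Beta wins 12–3.
Sigma vs Kappa: Kappa wins 15–0.
Sigma vs Eta: Sigma is ranked higher on 2+4 = 6 ballots, Eta on 9. Eta wins 9–6.
Sigma vs Epsilon: 7 to 8, Epsilon.
Kappa vs Eta: Kappa, 14–1.
Kappa–Epsilon: Kappa 15–0.
Eta vs Epsilon: Eta preferred on 5+1+2 = 8 ballots; Eta wins 8–7.
Beta defeats every rival head-to-head and is the Condorcet winner.

Beta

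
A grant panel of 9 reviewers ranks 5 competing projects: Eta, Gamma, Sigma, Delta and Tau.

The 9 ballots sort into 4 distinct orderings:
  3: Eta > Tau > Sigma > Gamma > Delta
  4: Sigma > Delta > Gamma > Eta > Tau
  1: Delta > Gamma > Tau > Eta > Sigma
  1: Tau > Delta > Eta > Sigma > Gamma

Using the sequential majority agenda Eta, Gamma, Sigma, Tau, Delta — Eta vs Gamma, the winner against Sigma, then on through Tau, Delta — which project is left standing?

Delta

Round 1: Eta vs Gamma — 4–5, Gamma advances.
Round 2: Gamma vs Sigma — 1–8, Sigma advances.
Round 3: Sigma vs Tau — 4–5, Tau advances.
Round 4: Tau vs Delta — 4–5, Delta advances.
The agenda winner is Delta.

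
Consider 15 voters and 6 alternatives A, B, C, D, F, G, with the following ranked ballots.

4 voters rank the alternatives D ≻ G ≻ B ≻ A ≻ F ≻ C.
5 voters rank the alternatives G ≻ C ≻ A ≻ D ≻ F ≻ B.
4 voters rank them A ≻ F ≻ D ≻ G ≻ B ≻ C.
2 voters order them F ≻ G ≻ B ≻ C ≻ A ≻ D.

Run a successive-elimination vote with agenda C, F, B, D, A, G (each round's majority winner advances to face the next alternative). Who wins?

G

Round 1: C vs F — 5–10, F advances.
Round 2: F vs B — 11–4, F advances.
Round 3: F vs D — 6–9, D advances.
Round 4: D vs A — 4–11, A advances.
Round 5: A vs G — 4–11, G advances.
G survives the agenda.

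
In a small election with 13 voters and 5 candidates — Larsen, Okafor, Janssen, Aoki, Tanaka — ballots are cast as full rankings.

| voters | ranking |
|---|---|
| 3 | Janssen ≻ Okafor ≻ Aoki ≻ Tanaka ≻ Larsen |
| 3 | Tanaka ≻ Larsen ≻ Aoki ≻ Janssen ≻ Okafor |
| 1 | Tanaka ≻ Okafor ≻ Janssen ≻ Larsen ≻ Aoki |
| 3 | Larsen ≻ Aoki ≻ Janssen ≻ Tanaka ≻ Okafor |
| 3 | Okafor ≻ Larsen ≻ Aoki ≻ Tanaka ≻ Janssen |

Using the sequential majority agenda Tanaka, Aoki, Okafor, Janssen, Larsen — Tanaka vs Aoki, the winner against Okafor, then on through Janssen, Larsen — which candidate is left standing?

Larsen

Round 1: Tanaka vs Aoki — 4–9, Aoki advances.
Round 2: Aoki vs Okafor — 6–7, Okafor advances.
Round 3: Okafor vs Janssen — 4–9, Janssen advances.
Round 4: Janssen vs Larsen — 4–9, Larsen advances.
Larsen survives the agenda.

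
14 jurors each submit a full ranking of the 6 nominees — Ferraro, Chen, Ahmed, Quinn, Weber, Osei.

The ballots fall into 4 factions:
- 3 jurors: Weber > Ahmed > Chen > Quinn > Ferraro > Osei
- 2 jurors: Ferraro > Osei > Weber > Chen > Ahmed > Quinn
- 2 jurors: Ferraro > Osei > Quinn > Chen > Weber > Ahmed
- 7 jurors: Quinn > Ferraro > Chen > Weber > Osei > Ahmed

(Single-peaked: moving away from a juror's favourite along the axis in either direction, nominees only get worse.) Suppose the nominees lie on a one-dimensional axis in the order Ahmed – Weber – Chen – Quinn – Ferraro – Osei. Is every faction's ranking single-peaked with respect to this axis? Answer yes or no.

no

Axis positions: Ahmed=1, Weber=2, Chen=3, Quinn=4, Ferraro=5, Osei=6.
Faction 1 (peak Weber at position 2): ranking walks positions 2-1-3-4-5-6, expanding outward from the peak — single-peaked.
Faction 2: ranking walks positions 5-6-2-3-1-4; Weber is ranked above Quinn even though Quinn lies between Weber and the peak Ferraro on the axis — preferences dip and rise again. Not single-peaked.
Faction 3 (peak Ferraro at position 5): ranking walks positions 5-6-4-3-2-1, expanding outward from the peak — single-peaked.
Faction 4 (peak Quinn at position 4): ranking walks positions 4-5-3-2-6-1, expanding outward from the peak — single-peaked.
Faction 2 violates single-peakedness, so the profile is not single-peaked on this axis.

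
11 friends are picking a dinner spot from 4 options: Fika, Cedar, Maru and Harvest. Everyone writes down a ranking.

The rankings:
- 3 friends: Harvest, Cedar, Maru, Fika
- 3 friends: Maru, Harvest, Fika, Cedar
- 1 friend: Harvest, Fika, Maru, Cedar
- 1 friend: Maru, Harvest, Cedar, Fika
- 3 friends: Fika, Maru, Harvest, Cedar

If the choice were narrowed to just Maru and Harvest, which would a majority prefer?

Ballots ranking Maru above Harvest: 3 + 1 + 3 = 7.
Ballots ranking Harvest above Maru: 11 − 7 = 4.
Maru wins the head-to-head 7–4.

Maru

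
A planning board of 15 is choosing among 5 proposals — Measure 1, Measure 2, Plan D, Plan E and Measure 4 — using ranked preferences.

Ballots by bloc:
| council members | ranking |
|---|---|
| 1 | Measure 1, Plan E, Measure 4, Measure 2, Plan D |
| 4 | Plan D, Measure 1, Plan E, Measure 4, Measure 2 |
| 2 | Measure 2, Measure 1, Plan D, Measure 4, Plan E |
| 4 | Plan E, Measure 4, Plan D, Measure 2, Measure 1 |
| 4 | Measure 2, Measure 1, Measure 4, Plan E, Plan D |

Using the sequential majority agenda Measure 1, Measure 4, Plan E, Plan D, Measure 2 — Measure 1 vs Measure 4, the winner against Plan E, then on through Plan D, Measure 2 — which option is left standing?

Round 1: Measure 1 vs Measure 4 — 11–4, Measure 1 advances.
Round 2: Measure 1 vs Plan E — 11–4, Measure 1 advances.
Round 3: Measure 1 vs Plan D — 7–8, Plan D advances.
Round 4: Plan D vs Measure 2 — 8–7, Plan D advances.
The agenda winner is Plan D.

Plan D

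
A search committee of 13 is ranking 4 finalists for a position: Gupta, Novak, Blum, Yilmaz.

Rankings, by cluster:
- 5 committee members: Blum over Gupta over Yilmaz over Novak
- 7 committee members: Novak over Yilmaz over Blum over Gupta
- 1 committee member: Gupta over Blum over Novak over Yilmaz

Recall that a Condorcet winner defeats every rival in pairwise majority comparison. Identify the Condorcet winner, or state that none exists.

Head-to-head results (13 committee members):
Gupta vs Novak: Gupta is ranked higher on 5+1 = 6 ballots, Novak on 7. Novak wins 7–6.
Gupta vs Blum: Blum, 12–1.
Gupta vs Yilmaz: Yilmaz wins 7–6.
Novak vs Blum: Novak, 7–6.
Novak vs Yilmaz: Novak is ranked higher on 7+1 = 8 ballots, Yilmaz on 5. Novak wins 8–5.
Blum vs Yilmaz: Yilmaz wins 7–6.
Only Novak has no losses; Novak is the Condorcet winner.

Novak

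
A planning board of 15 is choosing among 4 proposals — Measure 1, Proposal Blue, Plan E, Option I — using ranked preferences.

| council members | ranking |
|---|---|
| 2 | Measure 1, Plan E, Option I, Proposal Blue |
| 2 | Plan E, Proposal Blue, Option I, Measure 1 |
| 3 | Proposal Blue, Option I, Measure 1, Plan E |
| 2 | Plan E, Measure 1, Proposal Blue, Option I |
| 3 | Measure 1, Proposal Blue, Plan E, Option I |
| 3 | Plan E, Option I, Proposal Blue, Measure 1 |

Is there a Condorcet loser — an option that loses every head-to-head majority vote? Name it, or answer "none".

none

Pairwise majorities:
Measure 1 vs Proposal Blue: Measure 1 preferred on 2+2+3 = 7 ballots; Proposal Blue wins 8–7.
Measure 1 vs Plan E: Measure 1 wins 8–7.
Measure 1–Option I: Option I 8–7.
Proposal Blue vs Plan E: Plan E, 9–6.
Proposal Blue vs Option I: 2+3+2+3 = 10 for Proposal Blue, 5 for Option I — Proposal Blue by 10–5.
Plan E vs Option I: 12 to 3, Plan E.
Each option has at least one pairwise win (Measure 1 beats Plan E; Proposal Blue beats Measure 1; Plan E beats Proposal Blue; Option I beats Measure 1) — no Condorcet loser.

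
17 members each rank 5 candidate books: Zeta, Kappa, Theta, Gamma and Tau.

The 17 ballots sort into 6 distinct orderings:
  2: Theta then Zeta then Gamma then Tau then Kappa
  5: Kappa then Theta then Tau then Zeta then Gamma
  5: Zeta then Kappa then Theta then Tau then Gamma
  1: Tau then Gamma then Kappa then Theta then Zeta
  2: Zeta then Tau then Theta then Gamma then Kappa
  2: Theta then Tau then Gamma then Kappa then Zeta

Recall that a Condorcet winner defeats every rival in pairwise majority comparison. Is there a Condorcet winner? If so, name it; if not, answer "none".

none

Check each pair by majority over 17 ballots:
Zeta vs Kappa: Zeta is ranked higher on 2+5+2 = 9 ballots, Kappa on 8. Zeta wins 9–8.
Zeta vs Theta: 5+2 = 7 for Zeta, 10 for Theta — Theta by 10–7.
Zeta vs Gamma: Zeta preferred on 2+5+5+2 = 14 ballots; Zeta wins 14–3.
Zeta vs Tau: 2+5+2 = 9 for Zeta, 8 for Tau — Zeta by 9–8.
Kappa vs Theta: 5+5+1 = 11 for Kappa, 6 for Theta — Kappa by 11–6.
Kappa vs Gamma: Kappa is ranked higher on 5+5 = 10 ballots, Gamma on 7. Kappa wins 10–7.
Kappa vs Tau: Kappa preferred on 5+5 = 10 ballots; Kappa wins 10–7.
Theta vs Gamma: 2+5+5+2+2 = 16 for Theta, 1 for Gamma — Theta by 16–1.
Theta vs Tau: Theta preferred on 2+5+5+2 = 14 ballots; Theta wins 14–3.
Gamma vs Tau: 2 to 15, Tau.
No book is unbeaten: Zeta loses to Theta; Kappa loses to Zeta; Theta loses to Kappa; Gamma loses to Zeta; Tau loses to Zeta. In particular Zeta > Kappa > Theta > Zeta is a majority cycle — no Condorcet winner exists.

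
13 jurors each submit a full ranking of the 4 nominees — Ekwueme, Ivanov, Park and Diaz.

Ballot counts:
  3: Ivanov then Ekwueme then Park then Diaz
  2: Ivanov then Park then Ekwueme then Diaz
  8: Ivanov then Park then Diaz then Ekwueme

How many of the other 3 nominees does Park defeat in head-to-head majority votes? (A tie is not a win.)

Park against each rival (13 jurors):
Park vs Ekwueme: Park is ranked higher on 2+8 = 10 ballots, Ekwueme on 3. Park wins 10–3.
Park vs Ivanov: Ivanov, 13–0.
Park–Diaz: Park 13–0.
Park beats Ekwueme, Diaz; loses to Ivanov — 2 pairwise wins.

2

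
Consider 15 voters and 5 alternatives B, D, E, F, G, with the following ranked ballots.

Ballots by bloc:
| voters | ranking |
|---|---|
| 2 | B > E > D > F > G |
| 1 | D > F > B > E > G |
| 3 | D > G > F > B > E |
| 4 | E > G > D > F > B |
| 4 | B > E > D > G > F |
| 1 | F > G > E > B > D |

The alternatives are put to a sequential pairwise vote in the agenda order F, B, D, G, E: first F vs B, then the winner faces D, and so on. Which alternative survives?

E

Round 1: F vs B — 9–6, F advances.
Round 2: F vs D — 1–14, D advances.
Round 3: D vs G — 10–5, D advances.
Round 4: D vs E — 4–11, E advances.
E survives the agenda.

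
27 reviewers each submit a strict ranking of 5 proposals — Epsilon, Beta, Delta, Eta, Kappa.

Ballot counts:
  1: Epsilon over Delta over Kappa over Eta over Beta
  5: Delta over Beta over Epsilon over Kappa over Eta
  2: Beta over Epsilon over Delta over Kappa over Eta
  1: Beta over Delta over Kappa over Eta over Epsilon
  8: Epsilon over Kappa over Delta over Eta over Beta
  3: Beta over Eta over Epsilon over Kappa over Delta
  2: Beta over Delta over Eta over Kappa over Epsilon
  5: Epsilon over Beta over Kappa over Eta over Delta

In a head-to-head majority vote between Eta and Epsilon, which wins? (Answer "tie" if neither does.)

Ballots ranking Eta above Epsilon: 1 + 3 + 2 = 6.
Ballots ranking Epsilon above Eta: 27 − 6 = 21.
Epsilon wins the head-to-head 21–6.

Epsilon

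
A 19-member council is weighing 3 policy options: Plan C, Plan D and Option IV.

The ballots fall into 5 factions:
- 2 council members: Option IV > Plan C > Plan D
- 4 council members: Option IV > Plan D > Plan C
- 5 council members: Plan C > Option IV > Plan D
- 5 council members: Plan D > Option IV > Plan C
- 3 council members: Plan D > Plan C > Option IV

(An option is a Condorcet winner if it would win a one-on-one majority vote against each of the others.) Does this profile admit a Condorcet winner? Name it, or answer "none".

Pairwise majorities:
Plan C vs Plan D: Plan D wins 12–7.
Plan C vs Option IV: Option IV, 11–8.
Plan D vs Option IV: Option IV wins 11–8.
Only Option IV has no losses; Option IV is the Condorcet winner.

Option IV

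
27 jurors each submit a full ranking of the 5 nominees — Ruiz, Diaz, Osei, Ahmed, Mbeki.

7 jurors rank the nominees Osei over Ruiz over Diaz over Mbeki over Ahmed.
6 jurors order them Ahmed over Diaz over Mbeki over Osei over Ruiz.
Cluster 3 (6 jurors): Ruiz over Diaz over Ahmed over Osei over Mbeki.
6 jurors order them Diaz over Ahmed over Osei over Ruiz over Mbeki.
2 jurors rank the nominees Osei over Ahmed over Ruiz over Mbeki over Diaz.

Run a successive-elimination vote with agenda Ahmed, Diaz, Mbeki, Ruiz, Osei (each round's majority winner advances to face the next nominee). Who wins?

Round 1: Ahmed vs Diaz — 8–19, Diaz advances.
Round 2: Diaz vs Mbeki — 25–2, Diaz advances.
Round 3: Diaz vs Ruiz — 12–15, Ruiz advances.
Round 4: Ruiz vs Osei — 6–21, Osei advances.
Osei survives the agenda.

Osei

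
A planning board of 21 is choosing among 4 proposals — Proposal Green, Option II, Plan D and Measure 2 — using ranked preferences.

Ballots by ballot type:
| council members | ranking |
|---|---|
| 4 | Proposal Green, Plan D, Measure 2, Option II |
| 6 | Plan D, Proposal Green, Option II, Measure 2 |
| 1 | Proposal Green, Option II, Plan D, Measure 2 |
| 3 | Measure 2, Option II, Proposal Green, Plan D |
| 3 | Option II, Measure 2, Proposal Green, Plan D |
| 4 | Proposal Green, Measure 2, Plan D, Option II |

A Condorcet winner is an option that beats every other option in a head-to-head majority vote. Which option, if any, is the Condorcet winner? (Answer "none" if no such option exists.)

Check each pair by majority over 21 ballots:
Proposal Green vs Option II: Proposal Green, 15–6.
Proposal Green vs Plan D: Proposal Green, 15–6.
Proposal Green vs Measure 2: 4+6+1+4 = 15 for Proposal Green, 6 for Measure 2 — Proposal Green by 15–6.
Option II vs Plan D: Plan D, 14–7.
Option II vs Measure 2: Measure 2, 11–10.
Plan D–Measure 2: Plan D 11–10.
Only Proposal Green has no losses; Proposal Green is the Condorcet winner.

Proposal Green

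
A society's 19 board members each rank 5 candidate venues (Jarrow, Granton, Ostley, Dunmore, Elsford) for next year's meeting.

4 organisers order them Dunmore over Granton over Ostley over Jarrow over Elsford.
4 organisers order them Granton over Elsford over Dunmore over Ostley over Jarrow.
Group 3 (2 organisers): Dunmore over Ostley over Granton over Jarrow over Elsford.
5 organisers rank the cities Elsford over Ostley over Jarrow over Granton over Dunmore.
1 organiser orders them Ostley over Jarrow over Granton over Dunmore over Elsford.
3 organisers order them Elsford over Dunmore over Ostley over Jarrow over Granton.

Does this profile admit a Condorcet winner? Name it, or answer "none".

none

Head-to-head results (19 organisers):
Jarrow vs Granton: Granton wins 10–9.
Jarrow vs Ostley: Ostley, 19–0.
Jarrow vs Dunmore: Dunmore wins 13–6.
Jarrow vs Elsford: Elsford wins 12–7.
Granton–Ostley: Ostley 11–8.
Granton vs Dunmore: Granton wins 10–9.
Granton–Elsford: Granton 11–8.
Ostley vs Dunmore: Dunmore, 13–6.
Ostley vs Elsford: Elsford wins 12–7.
Dunmore–Elsford: Elsford 12–7.
No city is unbeaten: Jarrow loses to Granton; Granton loses to Ostley; Ostley loses to Dunmore; Dunmore loses to Granton; Elsford loses to Granton. In particular Granton → Dunmore → Ostley → Granton is a majority cycle — no Condorcet winner exists.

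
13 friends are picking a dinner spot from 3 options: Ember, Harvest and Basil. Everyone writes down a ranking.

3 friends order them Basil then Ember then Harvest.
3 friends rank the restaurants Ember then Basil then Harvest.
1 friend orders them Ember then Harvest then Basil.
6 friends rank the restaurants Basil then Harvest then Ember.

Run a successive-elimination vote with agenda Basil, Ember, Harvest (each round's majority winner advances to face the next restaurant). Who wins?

Round 1: Basil vs Ember — 9–4, Basil advances.
Round 2: Basil vs Harvest — 12–1, Basil advances.
The agenda winner is Basil.

Basil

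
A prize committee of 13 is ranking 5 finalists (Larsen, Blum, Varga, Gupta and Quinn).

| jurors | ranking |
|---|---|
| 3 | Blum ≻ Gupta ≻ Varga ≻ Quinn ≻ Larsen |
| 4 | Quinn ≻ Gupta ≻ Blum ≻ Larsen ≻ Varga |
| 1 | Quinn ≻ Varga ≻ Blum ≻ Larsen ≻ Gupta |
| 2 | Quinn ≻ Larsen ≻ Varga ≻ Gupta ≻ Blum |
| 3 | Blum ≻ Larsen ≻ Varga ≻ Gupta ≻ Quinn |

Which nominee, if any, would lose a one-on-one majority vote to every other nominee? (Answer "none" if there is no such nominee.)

Varga

Head-to-head results (13 jurors):
Larsen vs Blum: 2 for Larsen, 11 for Blum — Blum by 11–2.
Larsen vs Varga: Larsen wins 9–4.
Larsen vs Gupta: Larsen preferred on 1+2+3 = 6 ballots; Gupta wins 7–6.
Larsen vs Quinn: Quinn wins 10–3.
Blum vs Varga: Blum, 10–3.
Blum vs Gupta: 7 to 6, Blum.
Blum vs Quinn: Quinn, 7–6.
Varga vs Gupta: Gupta, 7–6.
Varga vs Quinn: 6 to 7, Quinn.
Gupta–Quinn: Quinn 7–6.
Varga is beaten in every head-to-head and is the Condorcet loser.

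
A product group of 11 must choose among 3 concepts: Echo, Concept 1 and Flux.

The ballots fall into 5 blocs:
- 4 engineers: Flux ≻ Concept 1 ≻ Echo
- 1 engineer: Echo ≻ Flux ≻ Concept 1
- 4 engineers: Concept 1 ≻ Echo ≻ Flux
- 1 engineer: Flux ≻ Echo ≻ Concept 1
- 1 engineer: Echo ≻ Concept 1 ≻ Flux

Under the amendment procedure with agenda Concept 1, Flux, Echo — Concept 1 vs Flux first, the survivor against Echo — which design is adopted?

Round 1: Concept 1 vs Flux — 5–6, Flux advances.
Round 2: Flux vs Echo — 5–6, Echo advances.
Echo survives the agenda.

Echo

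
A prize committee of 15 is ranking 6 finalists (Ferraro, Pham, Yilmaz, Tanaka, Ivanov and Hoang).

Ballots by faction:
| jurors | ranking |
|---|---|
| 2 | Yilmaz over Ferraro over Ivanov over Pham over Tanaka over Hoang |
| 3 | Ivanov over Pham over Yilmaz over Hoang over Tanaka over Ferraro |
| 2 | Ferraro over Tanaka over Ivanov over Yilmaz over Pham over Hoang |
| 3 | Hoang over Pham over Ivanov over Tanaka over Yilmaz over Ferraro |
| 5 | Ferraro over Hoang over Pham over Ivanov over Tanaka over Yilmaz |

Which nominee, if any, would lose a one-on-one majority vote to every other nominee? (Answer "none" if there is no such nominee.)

none

Pairwise majorities:
Ferraro–Pham: Ferraro 9–6.
Ferraro–Yilmaz: Yilmaz 8–7.
Ferraro vs Tanaka: Ferraro is ranked higher on 2+2+5 = 9 ballots, Tanaka on 6. Ferraro wins 9–6.
Ferraro vs Ivanov: 9 to 6, Ferraro.
Ferraro vs Hoang: 9 to 6, Ferraro.
Pham–Yilmaz: Pham 11–4.
Pham vs Tanaka: 13 to 2, Pham.
Pham vs Ivanov: Pham, 8–7.
Pham–Hoang: Hoang 8–7.
Yilmaz vs Tanaka: Tanaka, 10–5.
Yilmaz vs Ivanov: Ivanov, 13–2.
Yilmaz vs Hoang: Yilmaz preferred on 2+3+2 = 7 ballots; Hoang wins 8–7.
Tanaka vs Ivanov: Ivanov, 13–2.
Tanaka–Hoang: Hoang 11–4.
Ivanov vs Hoang: Hoang, 8–7.
Each nominee has at least one pairwise win (Ferraro beats Pham; Pham beats Yilmaz; Yilmaz beats Ferraro; Tanaka beats Yilmaz; Ivanov beats Yilmaz; Hoang beats Pham) — no Condorcet loser.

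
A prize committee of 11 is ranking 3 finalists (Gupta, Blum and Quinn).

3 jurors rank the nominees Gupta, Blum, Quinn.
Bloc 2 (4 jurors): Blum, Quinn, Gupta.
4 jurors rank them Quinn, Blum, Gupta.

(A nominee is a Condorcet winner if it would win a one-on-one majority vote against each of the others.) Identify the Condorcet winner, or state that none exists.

Blum

Check each pair by majority over 11 ballots:
Gupta vs Blum: 3 for Gupta, 8 for Blum — Blum by 8–3.
Gupta vs Quinn: Gupta is ranked higher on 3 ballots, Quinn on 8. Quinn wins 8–3.
Blum vs Quinn: Blum preferred on 3+4 = 7 ballots; Blum wins 7–4.
Blum beats each of Gupta, Quinn — Blum is the Condorcet winner.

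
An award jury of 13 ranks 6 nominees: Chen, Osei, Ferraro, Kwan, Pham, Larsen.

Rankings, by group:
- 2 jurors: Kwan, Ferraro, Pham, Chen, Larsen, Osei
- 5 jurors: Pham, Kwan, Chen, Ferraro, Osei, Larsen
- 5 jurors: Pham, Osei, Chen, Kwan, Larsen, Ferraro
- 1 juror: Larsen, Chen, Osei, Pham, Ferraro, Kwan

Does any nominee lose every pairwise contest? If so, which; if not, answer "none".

Larsen

Pairwise majorities:
Chen vs Osei: 2+5+1 = 8 for Chen, 5 for Osei — Chen by 8–5.
Chen vs Ferraro: Chen wins 11–2.
Chen vs Kwan: Chen preferred on 5+1 = 6 ballots; Kwan wins 7–6.
Chen vs Pham: Pham wins 12–1.
Chen vs Larsen: Chen wins 12–1.
Osei–Ferraro: Ferraro 7–6.
Osei vs Kwan: Kwan, 7–6.
Osei–Pham: Pham 12–1.
Osei vs Larsen: Osei is ranked higher on 5+5 = 10 ballots, Larsen on 3. Osei wins 10–3.
Ferraro–Kwan: Kwan 12–1.
Ferraro vs Pham: Pham, 11–2.
Ferraro vs Larsen: Ferraro wins 7–6.
Kwan–Pham: Pham 11–2.
Kwan vs Larsen: Kwan wins 12–1.
Pham vs Larsen: Pham is ranked higher on 2+5+5 = 12 ballots, Larsen on 1. Pham wins 12–1.
Larsen loses to every other nominee — it is the Condorcet loser.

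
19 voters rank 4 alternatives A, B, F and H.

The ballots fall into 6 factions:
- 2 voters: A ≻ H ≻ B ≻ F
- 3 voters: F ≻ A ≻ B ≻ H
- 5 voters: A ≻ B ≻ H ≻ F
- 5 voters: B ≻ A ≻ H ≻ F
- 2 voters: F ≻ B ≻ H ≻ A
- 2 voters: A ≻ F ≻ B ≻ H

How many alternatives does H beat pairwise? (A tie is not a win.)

H against each rival (19 voters):
H vs A: A wins 17–2.
H–B: B 17–2.
H vs F: H wins 12–7.
H beats F; loses to A, B — 1 pairwise win.

1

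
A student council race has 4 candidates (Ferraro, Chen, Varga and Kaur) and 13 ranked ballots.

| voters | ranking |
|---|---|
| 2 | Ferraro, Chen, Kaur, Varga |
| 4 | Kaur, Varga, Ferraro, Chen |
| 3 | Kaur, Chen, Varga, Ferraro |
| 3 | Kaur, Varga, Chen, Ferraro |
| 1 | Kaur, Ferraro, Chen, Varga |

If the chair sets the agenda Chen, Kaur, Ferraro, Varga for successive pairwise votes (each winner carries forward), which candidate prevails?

Kaur

Round 1: Chen vs Kaur — 2–11, Kaur advances.
Round 2: Kaur vs Ferraro — 11–2, Kaur advances.
Round 3: Kaur vs Varga — 13–0, Kaur advances.
The agenda winner is Kaur.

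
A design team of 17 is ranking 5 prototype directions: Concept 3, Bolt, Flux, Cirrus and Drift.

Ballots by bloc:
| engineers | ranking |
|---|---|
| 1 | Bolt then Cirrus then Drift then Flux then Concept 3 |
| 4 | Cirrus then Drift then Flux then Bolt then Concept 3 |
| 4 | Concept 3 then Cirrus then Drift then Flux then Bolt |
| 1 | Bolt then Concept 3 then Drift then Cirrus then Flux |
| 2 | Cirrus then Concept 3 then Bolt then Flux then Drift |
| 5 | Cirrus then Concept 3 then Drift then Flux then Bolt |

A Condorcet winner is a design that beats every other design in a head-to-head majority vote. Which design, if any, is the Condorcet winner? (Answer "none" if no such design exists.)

Head-to-head results (17 engineers):
Concept 3 vs Bolt: Concept 3 is ranked higher on 4+2+5 = 11 ballots, Bolt on 6. Concept 3 wins 11–6.
Concept 3 vs Flux: 4+1+2+5 = 12 for Concept 3, 5 for Flux — Concept 3 by 12–5.
Concept 3 vs Cirrus: 5 to 12, Cirrus.
Concept 3 vs Drift: Concept 3 is ranked higher on 4+1+2+5 = 12 ballots, Drift on 5. Concept 3 wins 12–5.
Bolt vs Flux: Bolt preferred on 1+1+2 = 4 ballots; Flux wins 13–4.
Bolt vs Cirrus: Bolt preferred on 1+1 = 2 ballots; Cirrus wins 15–2.
Bolt vs Drift: 4 to 13, Drift.
Flux vs Cirrus: 0 to 17, Cirrus.
Flux vs Drift: 2 to 15, Drift.
Cirrus vs Drift: Cirrus preferred on 1+4+4+2+5 = 16 ballots; Cirrus wins 16–1.
Cirrus beats each of Concept 3, Bolt, Flux, Drift — Cirrus is the Condorcet winner.

Cirrus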